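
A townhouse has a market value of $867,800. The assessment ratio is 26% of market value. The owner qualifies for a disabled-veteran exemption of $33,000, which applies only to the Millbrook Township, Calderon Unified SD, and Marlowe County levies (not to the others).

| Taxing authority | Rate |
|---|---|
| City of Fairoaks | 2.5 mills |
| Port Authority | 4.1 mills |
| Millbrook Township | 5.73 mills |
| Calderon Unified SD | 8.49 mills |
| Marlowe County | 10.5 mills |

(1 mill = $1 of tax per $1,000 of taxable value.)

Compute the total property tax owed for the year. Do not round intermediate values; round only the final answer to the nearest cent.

Assessed value = $867,800 × 0.26 = $225,628
City of Fairoaks: $225,628 × 0.0025 = $564.07
Port Authority: $225,628 × 0.0041 = $925.0748
Millbrook Township: ($225,628 − $33,000) × 0.00573 = $192,628 × 0.00573 = $1,103.75844
Calderon Unified SD: ($225,628 − $33,000) × 0.00849 = $192,628 × 0.00849 = $1,635.41172
Marlowe County: ($225,628 − $33,000) × 0.0105 = $192,628 × 0.0105 = $2,022.594
Total = $6,250.90896

$6,250.91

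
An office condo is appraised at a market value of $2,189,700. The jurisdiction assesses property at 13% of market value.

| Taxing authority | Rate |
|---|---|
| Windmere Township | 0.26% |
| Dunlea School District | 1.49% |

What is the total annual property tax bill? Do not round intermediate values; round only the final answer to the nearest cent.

$4,981.57

Assessed value = $2,189,700 × 0.13 = $284,661
Windmere Township: $284,661 × 0.0026 = $740.1186
Dunlea School District: $284,661 × 0.0149 = $4,241.4489
Total = $740.1186 + $4,241.4489 = $4,981.5675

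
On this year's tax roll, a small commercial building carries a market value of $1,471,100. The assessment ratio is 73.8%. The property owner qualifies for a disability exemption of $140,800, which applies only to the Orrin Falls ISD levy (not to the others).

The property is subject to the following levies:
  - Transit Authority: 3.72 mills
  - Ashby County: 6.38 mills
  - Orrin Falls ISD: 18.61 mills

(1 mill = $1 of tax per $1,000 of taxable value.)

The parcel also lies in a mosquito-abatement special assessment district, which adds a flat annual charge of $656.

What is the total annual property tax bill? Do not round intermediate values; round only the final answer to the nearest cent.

Assessed value = $1,471,100 × 0.738 = $1,085,671.8
Transit Authority: $1,085,671.8 × 0.00372 = $4,038.699096
Ashby County: $1,085,671.8 × 0.00638 = $6,926.586084
Orrin Falls ISD: ($1,085,671.8 − $140,800) × 0.01861 = $944,871.8 × 0.01861 = $17,584.064198
Levies subtotal = $28,549.349378
Total = $28,549.349378 + $656 = $29,205.349378

$29,205.35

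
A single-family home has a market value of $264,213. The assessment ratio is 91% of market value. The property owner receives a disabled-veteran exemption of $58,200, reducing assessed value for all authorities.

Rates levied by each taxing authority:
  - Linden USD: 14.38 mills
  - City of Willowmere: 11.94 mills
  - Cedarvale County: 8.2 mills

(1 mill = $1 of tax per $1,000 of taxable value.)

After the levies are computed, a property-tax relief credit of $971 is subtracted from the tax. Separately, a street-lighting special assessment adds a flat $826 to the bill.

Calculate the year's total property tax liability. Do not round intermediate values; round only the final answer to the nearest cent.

Assessed value = $264,213 × 0.91 = $240,433.83
Taxable value = $240,433.83 − $58,200 = $182,233.83
Linden USD: $182,233.83 × 0.01438 = $2,620.5224754
City of Willowmere: $182,233.83 × 0.01194 = $2,175.8719302
Cedarvale County: $182,233.83 × 0.0082 = $1,494.317406
Levies subtotal = $6,290.7118116
After credit = $6,290.7118116 − $971 = $5,319.7118116
Total = $5,319.7118116 + $826 = $6,145.7118116

$6,145.71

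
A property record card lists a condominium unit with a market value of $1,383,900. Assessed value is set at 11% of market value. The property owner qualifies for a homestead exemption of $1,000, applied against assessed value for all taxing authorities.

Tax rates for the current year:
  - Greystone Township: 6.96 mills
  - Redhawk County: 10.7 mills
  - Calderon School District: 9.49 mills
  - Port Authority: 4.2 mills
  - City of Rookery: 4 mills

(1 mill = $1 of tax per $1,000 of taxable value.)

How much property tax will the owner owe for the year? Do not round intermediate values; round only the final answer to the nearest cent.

$5,345.95

Assessed value = $1,383,900 × 0.11 = $152,229
Taxable value = $152,229 − $1,000 = $151,229
Greystone Township: $151,229 × 0.00696 = $1,052.55384
Redhawk County: $151,229 × 0.0107 = $1,618.1503
Calderon School District: $151,229 × 0.00949 = $1,435.16321
Port Authority: $151,229 × 0.0042 = $635.1618
City of Rookery: $151,229 × 0.004 = $604.916
Total = $1,052.55384 + $1,618.1503 + $1,435.16321 + $635.1618 + $604.916 = $5,345.94515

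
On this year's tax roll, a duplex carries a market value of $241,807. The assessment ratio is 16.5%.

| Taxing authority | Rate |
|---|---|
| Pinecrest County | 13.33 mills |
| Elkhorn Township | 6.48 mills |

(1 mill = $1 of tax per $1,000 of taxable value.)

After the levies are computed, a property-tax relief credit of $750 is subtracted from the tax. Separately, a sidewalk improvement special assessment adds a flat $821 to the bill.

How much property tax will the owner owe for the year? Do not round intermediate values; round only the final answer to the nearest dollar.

Assessed value = $241,807 × 0.165 = $39,898.155
Pinecrest County: $39,898.155 × 0.01333 = $531.84240615
Elkhorn Township: $39,898.155 × 0.00648 = $258.5400444
Levies subtotal = $790.38245055
After credit = $790.38245055 − $750 = $40.38245055
Total = $40.38245055 + $821 = $861.38245055

$861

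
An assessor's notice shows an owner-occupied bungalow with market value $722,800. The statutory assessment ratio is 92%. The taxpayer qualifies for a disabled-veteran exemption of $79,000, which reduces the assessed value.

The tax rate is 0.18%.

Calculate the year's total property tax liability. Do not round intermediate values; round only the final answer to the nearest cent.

Assessed value = $722,800 × 0.92 = $664,976
Taxable value = $664,976 − $79,000 = $585,976
Tax = $585,976 × 0.0018 = $1,054.7568

$1,054.76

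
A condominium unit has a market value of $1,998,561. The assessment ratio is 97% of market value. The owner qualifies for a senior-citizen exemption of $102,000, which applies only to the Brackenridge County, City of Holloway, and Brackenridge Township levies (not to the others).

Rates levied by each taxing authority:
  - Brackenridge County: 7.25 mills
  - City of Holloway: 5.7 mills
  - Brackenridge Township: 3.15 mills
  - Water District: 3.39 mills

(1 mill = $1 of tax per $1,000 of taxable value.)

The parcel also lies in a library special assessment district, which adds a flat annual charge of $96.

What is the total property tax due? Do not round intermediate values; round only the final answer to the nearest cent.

$36,237.20

Assessed value = $1,998,561 × 0.97 = $1,938,604.17
Brackenridge County: ($1,938,604.17 − $102,000) × 0.00725 = $1,836,604.17 × 0.00725 = $13,315.3802325
City of Holloway: ($1,938,604.17 − $102,000) × 0.0057 = $1,836,604.17 × 0.0057 = $10,468.643769
Brackenridge Township: ($1,938,604.17 − $102,000) × 0.00315 = $1,836,604.17 × 0.00315 = $5,785.3031355
Water District: $1,938,604.17 × 0.00339 = $6,571.8681363
Levies subtotal = $36,141.1952733
Total = $36,141.1952733 + $96 = $36,237.1952733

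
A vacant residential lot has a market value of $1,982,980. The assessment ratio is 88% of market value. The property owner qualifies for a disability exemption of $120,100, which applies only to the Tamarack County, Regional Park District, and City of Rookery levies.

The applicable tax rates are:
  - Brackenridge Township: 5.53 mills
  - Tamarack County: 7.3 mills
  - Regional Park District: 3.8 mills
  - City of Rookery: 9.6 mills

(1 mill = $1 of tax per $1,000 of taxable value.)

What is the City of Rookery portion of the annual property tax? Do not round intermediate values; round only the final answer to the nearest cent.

$15,599.26

Assessed value = $1,982,980 × 0.88 = $1,745,022.4
City of Rookery taxable value = $1,745,022.4 − $120,100 = $1,624,922.4
City of Rookery levy = $1,624,922.4 × 0.0096 = $15,599.25504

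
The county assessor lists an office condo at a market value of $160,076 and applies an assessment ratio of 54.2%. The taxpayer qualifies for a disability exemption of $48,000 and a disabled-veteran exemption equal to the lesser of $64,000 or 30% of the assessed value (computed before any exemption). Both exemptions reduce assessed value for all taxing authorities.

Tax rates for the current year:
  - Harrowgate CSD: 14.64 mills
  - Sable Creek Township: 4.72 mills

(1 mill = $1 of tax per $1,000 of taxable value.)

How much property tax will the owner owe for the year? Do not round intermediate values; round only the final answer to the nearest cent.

$246.51

Assessed value = $160,076 × 0.542 = $86,761.192
Disabled-veteran exemption = min($64,000, 30% × $86,761.192) = min($64,000, $26,028.3576) = $26,028.3576 (percentage binds)
Taxable value = $86,761.192 − $48,000 − $26,028.3576 = $12,732.8344
Harrowgate CSD: $12,732.8344 × 0.01464 = $186.408695616
Sable Creek Township: $12,732.8344 × 0.00472 = $60.098978368
Total = $246.507673984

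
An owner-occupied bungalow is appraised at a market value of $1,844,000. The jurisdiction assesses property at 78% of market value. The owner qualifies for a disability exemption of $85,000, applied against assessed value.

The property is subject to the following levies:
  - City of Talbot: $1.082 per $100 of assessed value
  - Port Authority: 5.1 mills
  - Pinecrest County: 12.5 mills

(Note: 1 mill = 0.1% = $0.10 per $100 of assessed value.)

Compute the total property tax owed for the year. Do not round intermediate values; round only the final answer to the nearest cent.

$38,461.35

Assessed value = $1,844,000 × 0.78 = $1,438,320
Taxable value = $1,438,320 − $85,000 = $1,353,320
City of Talbot: $1,353,320 × 0.01082 = $14,642.9224
Port Authority: $1,353,320 × 0.0051 = $6,901.932
Pinecrest County: $1,353,320 × 0.0125 = $16,916.5
Total = $38,461.3544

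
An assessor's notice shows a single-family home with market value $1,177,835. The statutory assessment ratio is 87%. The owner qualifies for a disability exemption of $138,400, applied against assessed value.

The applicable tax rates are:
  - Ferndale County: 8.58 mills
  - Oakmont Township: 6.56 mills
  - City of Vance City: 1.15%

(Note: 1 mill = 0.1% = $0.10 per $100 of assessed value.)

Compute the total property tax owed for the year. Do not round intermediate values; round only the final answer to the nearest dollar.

$23,611

Assessed value = $1,177,835 × 0.87 = $1,024,716.45
Taxable value = $1,024,716.45 − $138,400 = $886,316.45
Ferndale County: $886,316.45 × 0.00858 = $7,604.595141
Oakmont Township: $886,316.45 × 0.00656 = $5,814.235912
City of Vance City: $886,316.45 × 0.0115 = $10,192.639175
Total = $23,611.470228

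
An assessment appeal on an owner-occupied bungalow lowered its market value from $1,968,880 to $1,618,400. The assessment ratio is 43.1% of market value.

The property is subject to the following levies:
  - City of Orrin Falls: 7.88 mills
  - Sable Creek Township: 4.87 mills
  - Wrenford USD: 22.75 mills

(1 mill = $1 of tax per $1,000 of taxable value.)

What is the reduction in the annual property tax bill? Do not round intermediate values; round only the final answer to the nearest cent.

Old assessed value = $1,968,880 × 0.431 = $848,587.28
New assessed value = $1,618,400 × 0.431 = $697,530.4
Combined rate = 0.00788 + 0.00487 + 0.02275 = 0.0355
Old tax = $848,587.28 × 0.0355 = $30,124.84844
New tax = $697,530.4 × 0.0355 = $24,762.3292
Reduction = $30,124.84844 − $24,762.3292 = $5,362.51924

$5,362.52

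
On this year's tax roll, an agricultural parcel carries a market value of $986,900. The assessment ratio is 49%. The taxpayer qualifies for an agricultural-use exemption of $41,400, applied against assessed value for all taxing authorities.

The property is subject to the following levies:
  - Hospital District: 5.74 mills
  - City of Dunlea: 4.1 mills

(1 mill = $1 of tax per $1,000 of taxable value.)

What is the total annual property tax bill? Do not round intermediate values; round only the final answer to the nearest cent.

Assessed value = $986,900 × 0.49 = $483,581
Taxable value = $483,581 − $41,400 = $442,181
Hospital District: $442,181 × 0.00574 = $2,538.11894
City of Dunlea: $442,181 × 0.0041 = $1,812.9421
Total = $2,538.11894 + $1,812.9421 = $4,351.06104

$4,351.06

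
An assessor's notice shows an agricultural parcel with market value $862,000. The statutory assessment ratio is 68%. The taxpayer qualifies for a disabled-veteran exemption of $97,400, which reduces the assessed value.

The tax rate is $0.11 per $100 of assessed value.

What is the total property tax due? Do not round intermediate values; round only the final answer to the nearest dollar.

$538

Assessed value = $862,000 × 0.68 = $586,160
Taxable value = $586,160 − $97,400 = $488,760
Tax = $488,760 × 0.0011 = $537.636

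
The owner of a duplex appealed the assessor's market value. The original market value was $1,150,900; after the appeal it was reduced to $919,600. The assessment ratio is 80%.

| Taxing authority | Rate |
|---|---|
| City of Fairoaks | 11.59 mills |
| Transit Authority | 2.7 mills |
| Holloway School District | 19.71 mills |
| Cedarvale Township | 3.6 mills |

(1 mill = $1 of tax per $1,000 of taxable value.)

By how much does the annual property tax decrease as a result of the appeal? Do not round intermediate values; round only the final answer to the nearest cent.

Old assessed value = $1,150,900 × 0.8 = $920,720
New assessed value = $919,600 × 0.8 = $735,680
Combined rate = 0.01159 + 0.0027 + 0.01971 + 0.0036 = 0.0376
Old tax = $920,720 × 0.0376 = $34,619.072
New tax = $735,680 × 0.0376 = $27,661.568
Reduction = $34,619.072 − $27,661.568 = $6,957.504

$6,957.50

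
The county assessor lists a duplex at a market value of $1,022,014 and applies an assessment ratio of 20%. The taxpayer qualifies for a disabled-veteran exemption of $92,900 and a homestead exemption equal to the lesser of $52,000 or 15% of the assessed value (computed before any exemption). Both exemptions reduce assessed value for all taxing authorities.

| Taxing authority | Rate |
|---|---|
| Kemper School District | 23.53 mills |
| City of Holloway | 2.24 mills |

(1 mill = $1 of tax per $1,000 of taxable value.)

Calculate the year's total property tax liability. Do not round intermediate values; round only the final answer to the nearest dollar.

$2,083

Assessed value = $1,022,014 × 0.2 = $204,402.8
Homestead exemption = min($52,000, 15% × $204,402.8) = min($52,000, $30,660.42) = $30,660.42 (percentage binds)
Taxable value = $204,402.8 − $92,900 − $30,660.42 = $80,842.38
Kemper School District: $80,842.38 × 0.02353 = $1,902.2212014
City of Holloway: $80,842.38 × 0.00224 = $181.0869312
Total = $2,083.3081326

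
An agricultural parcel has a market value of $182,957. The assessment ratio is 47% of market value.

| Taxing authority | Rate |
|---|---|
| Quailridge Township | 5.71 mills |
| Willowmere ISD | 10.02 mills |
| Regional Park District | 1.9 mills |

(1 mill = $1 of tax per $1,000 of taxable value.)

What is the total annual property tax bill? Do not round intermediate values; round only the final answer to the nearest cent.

Assessed value = $182,957 × 0.47 = $85,989.79
Quailridge Township: $85,989.79 × 0.00571 = $491.0017009
Willowmere ISD: $85,989.79 × 0.01002 = $861.6176958
Regional Park District: $85,989.79 × 0.0019 = $163.380601
Total = $491.0017009 + $861.6176958 + $163.380601 = $1,515.9999977

$1,516.00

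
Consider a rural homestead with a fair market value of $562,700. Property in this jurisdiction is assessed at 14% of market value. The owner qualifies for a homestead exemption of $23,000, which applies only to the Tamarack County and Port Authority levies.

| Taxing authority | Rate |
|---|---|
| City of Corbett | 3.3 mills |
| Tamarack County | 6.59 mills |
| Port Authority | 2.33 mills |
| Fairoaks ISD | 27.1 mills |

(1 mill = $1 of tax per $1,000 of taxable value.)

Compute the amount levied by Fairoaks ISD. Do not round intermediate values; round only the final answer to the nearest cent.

Assessed value = $562,700 × 0.14 = $78,778
Fairoaks ISD taxable value = $78,778 (exemption does not apply)
Fairoaks ISD levy = $78,778 × 0.0271 = $2,134.8838

$2,134.88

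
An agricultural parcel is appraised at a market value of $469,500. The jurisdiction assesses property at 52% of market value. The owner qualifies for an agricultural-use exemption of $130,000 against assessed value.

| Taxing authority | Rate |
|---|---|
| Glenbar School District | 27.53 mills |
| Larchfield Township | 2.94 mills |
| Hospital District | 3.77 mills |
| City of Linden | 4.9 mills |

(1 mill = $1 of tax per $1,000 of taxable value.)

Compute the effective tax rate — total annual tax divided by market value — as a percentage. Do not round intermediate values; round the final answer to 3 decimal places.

Assessed value = $469,500 × 0.52 = $244,140
Taxable value = $244,140 − $130,000 = $114,140
Glenbar School District: $114,140 × 0.02753 = $3,142.2742
Larchfield Township: $114,140 × 0.00294 = $335.5716
Hospital District: $114,140 × 0.00377 = $430.3078
City of Linden: $114,140 × 0.0049 = $559.286
Total tax = $4,467.4396
Effective rate = $4,467.4396 ÷ $469,500 = 0.952% of market value

0.952%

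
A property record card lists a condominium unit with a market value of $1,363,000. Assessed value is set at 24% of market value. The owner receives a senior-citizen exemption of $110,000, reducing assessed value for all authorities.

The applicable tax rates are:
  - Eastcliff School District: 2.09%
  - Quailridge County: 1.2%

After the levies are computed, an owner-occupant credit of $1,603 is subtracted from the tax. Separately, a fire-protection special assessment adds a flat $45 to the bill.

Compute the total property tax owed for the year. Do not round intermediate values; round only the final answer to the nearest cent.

$5,585.25

Assessed value = $1,363,000 × 0.24 = $327,120
Taxable value = $327,120 − $110,000 = $217,120
Eastcliff School District: $217,120 × 0.0209 = $4,537.808
Quailridge County: $217,120 × 0.012 = $2,605.44
Levies subtotal = $7,143.248
After credit = $7,143.248 − $1,603 = $5,540.248
Total = $5,540.248 + $45 = $5,585.248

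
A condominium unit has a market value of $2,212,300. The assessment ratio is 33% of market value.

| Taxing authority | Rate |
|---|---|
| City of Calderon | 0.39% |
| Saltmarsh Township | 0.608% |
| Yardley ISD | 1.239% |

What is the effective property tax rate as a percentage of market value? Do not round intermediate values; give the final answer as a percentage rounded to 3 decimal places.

Assessed value = $2,212,300 × 0.33 = $730,059
City of Calderon: $730,059 × 0.0039 = $2,847.2301
Saltmarsh Township: $730,059 × 0.00608 = $4,438.75872
Yardley ISD: $730,059 × 0.01239 = $9,045.43101
Total tax = $16,331.41983
Effective rate = $16,331.41983 ÷ $2,212,300 = 0.738% of market value

0.738%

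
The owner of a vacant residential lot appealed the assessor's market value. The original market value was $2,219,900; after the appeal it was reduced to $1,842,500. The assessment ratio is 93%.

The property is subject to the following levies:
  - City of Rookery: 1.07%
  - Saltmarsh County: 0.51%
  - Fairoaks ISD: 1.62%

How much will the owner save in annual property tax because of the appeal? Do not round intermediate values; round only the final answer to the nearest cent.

Old assessed value = $2,219,900 × 0.93 = $2,064,507
New assessed value = $1,842,500 × 0.93 = $1,713,525
Combined rate = 0.0107 + 0.0051 + 0.0162 = 0.032
Old tax = $2,064,507 × 0.032 = $66,064.224
New tax = $1,713,525 × 0.032 = $54,832.8
Reduction = $66,064.224 − $54,832.8 = $11,231.424

$11,231.42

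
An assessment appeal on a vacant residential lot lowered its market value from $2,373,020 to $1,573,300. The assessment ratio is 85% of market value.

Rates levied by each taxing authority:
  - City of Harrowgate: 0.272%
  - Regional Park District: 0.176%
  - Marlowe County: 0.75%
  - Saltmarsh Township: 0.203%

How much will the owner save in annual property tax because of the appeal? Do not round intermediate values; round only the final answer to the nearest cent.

$9,523.47

Old assessed value = $2,373,020 × 0.85 = $2,017,067
New assessed value = $1,573,300 × 0.85 = $1,337,305
Combined rate = 0.00272 + 0.00176 + 0.0075 + 0.00203 = 0.01401
Old tax = $2,017,067 × 0.01401 = $28,259.10867
New tax = $1,337,305 × 0.01401 = $18,735.64305
Reduction = $28,259.10867 − $18,735.64305 = $9,523.46562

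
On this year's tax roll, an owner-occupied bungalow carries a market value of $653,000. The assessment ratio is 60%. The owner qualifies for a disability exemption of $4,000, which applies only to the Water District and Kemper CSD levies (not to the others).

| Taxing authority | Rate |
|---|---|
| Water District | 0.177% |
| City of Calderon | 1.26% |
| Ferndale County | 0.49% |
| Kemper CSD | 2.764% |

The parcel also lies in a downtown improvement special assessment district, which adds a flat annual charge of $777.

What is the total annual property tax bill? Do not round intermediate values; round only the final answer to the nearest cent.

$19,038.70

Assessed value = $653,000 × 0.6 = $391,800
Water District: ($391,800 − $4,000) × 0.00177 = $387,800 × 0.00177 = $686.406
City of Calderon: $391,800 × 0.0126 = $4,936.68
Ferndale County: $391,800 × 0.0049 = $1,919.82
Kemper CSD: ($391,800 − $4,000) × 0.02764 = $387,800 × 0.02764 = $10,718.792
Levies subtotal = $18,261.698
Total = $18,261.698 + $777 = $19,038.698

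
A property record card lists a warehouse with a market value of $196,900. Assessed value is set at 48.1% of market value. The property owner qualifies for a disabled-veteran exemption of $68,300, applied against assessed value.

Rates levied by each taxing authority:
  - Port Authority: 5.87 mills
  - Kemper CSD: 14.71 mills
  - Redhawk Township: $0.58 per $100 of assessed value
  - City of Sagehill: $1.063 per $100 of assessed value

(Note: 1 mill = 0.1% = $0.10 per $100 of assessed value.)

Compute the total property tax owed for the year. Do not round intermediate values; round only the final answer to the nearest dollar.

$977

Assessed value = $196,900 × 0.481 = $94,708.9
Taxable value = $94,708.9 − $68,300 = $26,408.9
Port Authority: $26,408.9 × 0.00587 = $155.020243
Kemper CSD: $26,408.9 × 0.01471 = $388.474919
Redhawk Township: $26,408.9 × 0.0058 = $153.17162
City of Sagehill: $26,408.9 × 0.01063 = $280.726607
Total = $977.393389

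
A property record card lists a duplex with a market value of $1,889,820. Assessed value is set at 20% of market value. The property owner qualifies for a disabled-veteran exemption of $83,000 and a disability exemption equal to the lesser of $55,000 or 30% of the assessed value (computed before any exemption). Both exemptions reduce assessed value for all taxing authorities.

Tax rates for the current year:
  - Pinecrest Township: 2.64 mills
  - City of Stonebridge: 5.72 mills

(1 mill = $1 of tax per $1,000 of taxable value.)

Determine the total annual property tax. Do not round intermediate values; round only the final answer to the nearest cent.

Assessed value = $1,889,820 × 0.2 = $377,964
Disability exemption = min($55,000, 30% × $377,964) = min($55,000, $113,389.2) = $55,000 (dollar cap binds)
Taxable value = $377,964 − $83,000 − $55,000 = $239,964
Pinecrest Township: $239,964 × 0.00264 = $633.50496
City of Stonebridge: $239,964 × 0.00572 = $1,372.59408
Total = $2,006.09904

$2,006.10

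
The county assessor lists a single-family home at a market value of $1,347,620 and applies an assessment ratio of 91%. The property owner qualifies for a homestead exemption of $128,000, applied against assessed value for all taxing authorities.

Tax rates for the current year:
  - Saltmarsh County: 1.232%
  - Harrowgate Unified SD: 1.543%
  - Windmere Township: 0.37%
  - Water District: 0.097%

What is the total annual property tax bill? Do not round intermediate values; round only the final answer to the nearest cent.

Assessed value = $1,347,620 × 0.91 = $1,226,334.2
Taxable value = $1,226,334.2 − $128,000 = $1,098,334.2
Saltmarsh County: $1,098,334.2 × 0.01232 = $13,531.477344
Harrowgate Unified SD: $1,098,334.2 × 0.01543 = $16,947.296706
Windmere Township: $1,098,334.2 × 0.0037 = $4,063.83654
Water District: $1,098,334.2 × 0.00097 = $1,065.384174
Total = $13,531.477344 + $16,947.296706 + $4,063.83654 + $1,065.384174 = $35,607.994764

$35,607.99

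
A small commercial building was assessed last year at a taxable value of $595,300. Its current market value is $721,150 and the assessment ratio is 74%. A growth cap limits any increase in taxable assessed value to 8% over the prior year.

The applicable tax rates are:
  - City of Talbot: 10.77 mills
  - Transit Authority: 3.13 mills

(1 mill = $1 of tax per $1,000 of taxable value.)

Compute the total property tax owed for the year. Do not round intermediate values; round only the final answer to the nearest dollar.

Uncapped assessed value = $721,150 × 0.74 = $533,651
Cap limit = $595,300 × 1.08 = $642,924
Taxable assessed value = min($533,651, $642,924) = $533,651 (cap does not bind)
City of Talbot: $533,651 × 0.01077 = $5,747.42127
Transit Authority: $533,651 × 0.00313 = $1,670.32763
Total = $7,417.7489

$7,418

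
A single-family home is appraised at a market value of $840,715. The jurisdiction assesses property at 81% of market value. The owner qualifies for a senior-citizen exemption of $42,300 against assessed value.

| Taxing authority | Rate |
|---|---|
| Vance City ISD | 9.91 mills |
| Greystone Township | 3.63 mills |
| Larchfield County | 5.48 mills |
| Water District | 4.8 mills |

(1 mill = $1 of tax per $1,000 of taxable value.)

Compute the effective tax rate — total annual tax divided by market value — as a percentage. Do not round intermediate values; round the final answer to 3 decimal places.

Assessed value = $840,715 × 0.81 = $680,979.15
Taxable value = $680,979.15 − $42,300 = $638,679.15
Vance City ISD: $638,679.15 × 0.00991 = $6,329.3103765
Greystone Township: $638,679.15 × 0.00363 = $2,318.4053145
Larchfield County: $638,679.15 × 0.00548 = $3,499.961742
Water District: $638,679.15 × 0.0048 = $3,065.65992
Total tax = $15,213.337353
Effective rate = $15,213.337353 ÷ $840,715 = 1.810% of market value

1.810%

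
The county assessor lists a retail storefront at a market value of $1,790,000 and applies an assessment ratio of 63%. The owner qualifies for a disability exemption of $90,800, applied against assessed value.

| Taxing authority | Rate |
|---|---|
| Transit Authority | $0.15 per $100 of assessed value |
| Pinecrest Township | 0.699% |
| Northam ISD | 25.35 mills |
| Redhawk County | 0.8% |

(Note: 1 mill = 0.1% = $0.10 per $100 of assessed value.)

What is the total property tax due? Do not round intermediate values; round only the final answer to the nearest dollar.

Assessed value = $1,790,000 × 0.63 = $1,127,700
Taxable value = $1,127,700 − $90,800 = $1,036,900
Transit Authority: $1,036,900 × 0.0015 = $1,555.35
Pinecrest Township: $1,036,900 × 0.00699 = $7,247.931
Northam ISD: $1,036,900 × 0.02535 = $26,285.415
Redhawk County: $1,036,900 × 0.008 = $8,295.2
Total = $43,383.896

$43,384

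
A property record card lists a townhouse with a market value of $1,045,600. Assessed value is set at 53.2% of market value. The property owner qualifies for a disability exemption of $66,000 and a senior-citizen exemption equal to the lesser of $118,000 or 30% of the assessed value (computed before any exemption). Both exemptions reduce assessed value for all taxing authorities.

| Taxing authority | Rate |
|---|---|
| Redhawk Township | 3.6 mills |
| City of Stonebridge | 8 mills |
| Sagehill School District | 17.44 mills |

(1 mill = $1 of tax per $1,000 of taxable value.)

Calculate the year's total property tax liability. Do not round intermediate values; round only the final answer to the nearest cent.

Assessed value = $1,045,600 × 0.532 = $556,259.2
Senior-citizen exemption = min($118,000, 30% × $556,259.2) = min($118,000, $166,877.76) = $118,000 (dollar cap binds)
Taxable value = $556,259.2 − $66,000 − $118,000 = $372,259.2
Redhawk Township: $372,259.2 × 0.0036 = $1,340.13312
City of Stonebridge: $372,259.2 × 0.008 = $2,978.0736
Sagehill School District: $372,259.2 × 0.01744 = $6,492.200448
Total = $10,810.407168

$10,810.41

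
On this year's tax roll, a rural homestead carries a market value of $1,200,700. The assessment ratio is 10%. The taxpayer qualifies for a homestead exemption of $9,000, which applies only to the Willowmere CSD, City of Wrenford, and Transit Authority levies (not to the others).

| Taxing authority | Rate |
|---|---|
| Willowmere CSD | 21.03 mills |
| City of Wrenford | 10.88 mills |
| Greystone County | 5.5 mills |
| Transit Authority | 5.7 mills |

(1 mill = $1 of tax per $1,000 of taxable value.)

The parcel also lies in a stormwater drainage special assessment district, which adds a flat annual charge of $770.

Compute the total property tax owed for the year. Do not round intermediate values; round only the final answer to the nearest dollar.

Assessed value = $1,200,700 × 0.1 = $120,070
Willowmere CSD: ($120,070 − $9,000) × 0.02103 = $111,070 × 0.02103 = $2,335.8021
City of Wrenford: ($120,070 − $9,000) × 0.01088 = $111,070 × 0.01088 = $1,208.4416
Greystone County: $120,070 × 0.0055 = $660.385
Transit Authority: ($120,070 − $9,000) × 0.0057 = $111,070 × 0.0057 = $633.099
Levies subtotal = $4,837.7277
Total = $4,837.7277 + $770 = $5,607.7277

$5,608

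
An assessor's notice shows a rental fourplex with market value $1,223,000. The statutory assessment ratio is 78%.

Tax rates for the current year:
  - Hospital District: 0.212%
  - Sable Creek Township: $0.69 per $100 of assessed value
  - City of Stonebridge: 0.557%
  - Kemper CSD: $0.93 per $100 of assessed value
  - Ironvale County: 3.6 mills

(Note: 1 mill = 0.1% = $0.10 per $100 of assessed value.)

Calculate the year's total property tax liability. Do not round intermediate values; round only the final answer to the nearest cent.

Assessed value = $1,223,000 × 0.78 = $953,940
Hospital District: $953,940 × 0.00212 = $2,022.3528
Sable Creek Township: $953,940 × 0.0069 = $6,582.186
City of Stonebridge: $953,940 × 0.00557 = $5,313.4458
Kemper CSD: $953,940 × 0.0093 = $8,871.642
Ironvale County: $953,940 × 0.0036 = $3,434.184
Total = $26,223.8106

$26,223.81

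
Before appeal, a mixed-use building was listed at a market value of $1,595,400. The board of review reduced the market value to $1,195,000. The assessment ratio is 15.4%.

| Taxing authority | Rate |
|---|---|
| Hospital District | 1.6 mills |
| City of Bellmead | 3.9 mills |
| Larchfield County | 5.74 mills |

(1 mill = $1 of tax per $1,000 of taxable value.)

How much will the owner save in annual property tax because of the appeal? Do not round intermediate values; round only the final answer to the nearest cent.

Old assessed value = $1,595,400 × 0.154 = $245,691.6
New assessed value = $1,195,000 × 0.154 = $184,030
Combined rate = 0.0016 + 0.0039 + 0.00574 = 0.01124
Old tax = $245,691.6 × 0.01124 = $2,761.573584
New tax = $184,030 × 0.01124 = $2,068.4972
Reduction = $2,761.573584 − $2,068.4972 = $693.076384

$693.08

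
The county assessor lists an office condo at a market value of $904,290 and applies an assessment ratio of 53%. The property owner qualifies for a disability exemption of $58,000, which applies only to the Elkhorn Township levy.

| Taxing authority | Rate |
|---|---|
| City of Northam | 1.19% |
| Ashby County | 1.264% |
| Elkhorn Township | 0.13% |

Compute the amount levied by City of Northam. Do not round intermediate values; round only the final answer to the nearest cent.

Assessed value = $904,290 × 0.53 = $479,273.7
City of Northam taxable value = $479,273.7 (exemption does not apply)
City of Northam levy = $479,273.7 × 0.0119 = $5,703.35703

$5,703.36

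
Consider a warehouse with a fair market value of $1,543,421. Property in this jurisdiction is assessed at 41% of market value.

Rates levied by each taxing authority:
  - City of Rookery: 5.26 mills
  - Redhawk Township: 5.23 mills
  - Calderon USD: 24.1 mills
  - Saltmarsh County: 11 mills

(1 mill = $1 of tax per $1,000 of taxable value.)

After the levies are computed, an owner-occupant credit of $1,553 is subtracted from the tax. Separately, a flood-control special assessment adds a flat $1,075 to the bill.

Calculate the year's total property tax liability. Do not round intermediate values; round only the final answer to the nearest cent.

Assessed value = $1,543,421 × 0.41 = $632,802.61
City of Rookery: $632,802.61 × 0.00526 = $3,328.5417286
Redhawk Township: $632,802.61 × 0.00523 = $3,309.5576503
Calderon USD: $632,802.61 × 0.0241 = $15,250.542901
Saltmarsh County: $632,802.61 × 0.011 = $6,960.82871
Levies subtotal = $28,849.4709899
After credit = $28,849.4709899 − $1,553 = $27,296.4709899
Total = $27,296.4709899 + $1,075 = $28,371.4709899

$28,371.47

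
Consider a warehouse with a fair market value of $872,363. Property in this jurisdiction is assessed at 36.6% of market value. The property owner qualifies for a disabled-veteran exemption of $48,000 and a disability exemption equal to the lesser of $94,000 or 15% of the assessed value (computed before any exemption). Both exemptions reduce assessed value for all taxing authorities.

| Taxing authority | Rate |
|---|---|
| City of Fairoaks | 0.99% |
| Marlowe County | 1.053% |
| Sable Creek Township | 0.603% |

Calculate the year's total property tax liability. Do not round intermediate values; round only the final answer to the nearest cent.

$5,910.96

Assessed value = $872,363 × 0.366 = $319,284.858
Disability exemption = min($94,000, 15% × $319,284.858) = min($94,000, $47,892.7287) = $47,892.7287 (percentage binds)
Taxable value = $319,284.858 − $48,000 − $47,892.7287 = $223,392.1293
City of Fairoaks: $223,392.1293 × 0.0099 = $2,211.58208007
Marlowe County: $223,392.1293 × 0.01053 = $2,352.319121529
Sable Creek Township: $223,392.1293 × 0.00603 = $1,347.054539679
Total = $5,910.955741278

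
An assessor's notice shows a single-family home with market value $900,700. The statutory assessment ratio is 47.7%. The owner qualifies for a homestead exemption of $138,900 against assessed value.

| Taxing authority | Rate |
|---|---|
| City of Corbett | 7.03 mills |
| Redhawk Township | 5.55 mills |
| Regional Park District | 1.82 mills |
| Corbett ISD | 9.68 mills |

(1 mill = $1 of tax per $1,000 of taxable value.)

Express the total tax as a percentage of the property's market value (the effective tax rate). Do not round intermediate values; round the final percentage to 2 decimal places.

Assessed value = $900,700 × 0.477 = $429,633.9
Taxable value = $429,633.9 − $138,900 = $290,733.9
City of Corbett: $290,733.9 × 0.00703 = $2,043.859317
Redhawk Township: $290,733.9 × 0.00555 = $1,613.573145
Regional Park District: $290,733.9 × 0.00182 = $529.135698
Corbett ISD: $290,733.9 × 0.00968 = $2,814.304152
Total tax = $7,000.872312
Effective rate = $7,000.872312 ÷ $900,700 = 0.78% of market value

0.78%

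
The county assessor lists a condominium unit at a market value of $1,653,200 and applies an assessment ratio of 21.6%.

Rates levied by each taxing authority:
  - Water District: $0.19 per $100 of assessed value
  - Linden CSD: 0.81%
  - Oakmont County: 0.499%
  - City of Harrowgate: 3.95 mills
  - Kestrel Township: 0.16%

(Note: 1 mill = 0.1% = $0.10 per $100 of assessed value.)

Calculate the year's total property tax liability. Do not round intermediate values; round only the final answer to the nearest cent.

$7,334.65

Assessed value = $1,653,200 × 0.216 = $357,091.2
Water District: $357,091.2 × 0.0019 = $678.47328
Linden CSD: $357,091.2 × 0.0081 = $2,892.43872
Oakmont County: $357,091.2 × 0.00499 = $1,781.885088
City of Harrowgate: $357,091.2 × 0.00395 = $1,410.51024
Kestrel Township: $357,091.2 × 0.0016 = $571.34592
Total = $7,334.653248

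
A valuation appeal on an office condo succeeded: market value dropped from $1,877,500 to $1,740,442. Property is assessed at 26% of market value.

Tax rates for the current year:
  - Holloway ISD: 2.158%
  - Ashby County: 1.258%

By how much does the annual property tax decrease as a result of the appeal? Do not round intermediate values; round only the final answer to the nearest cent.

$1,217.29

Old assessed value = $1,877,500 × 0.26 = $488,150
New assessed value = $1,740,442 × 0.26 = $452,514.92
Combined rate = 0.02158 + 0.01258 = 0.03416
Old tax = $488,150 × 0.03416 = $16,675.204
New tax = $452,514.92 × 0.03416 = $15,457.9096672
Reduction = $16,675.204 − $15,457.9096672 = $1,217.2943328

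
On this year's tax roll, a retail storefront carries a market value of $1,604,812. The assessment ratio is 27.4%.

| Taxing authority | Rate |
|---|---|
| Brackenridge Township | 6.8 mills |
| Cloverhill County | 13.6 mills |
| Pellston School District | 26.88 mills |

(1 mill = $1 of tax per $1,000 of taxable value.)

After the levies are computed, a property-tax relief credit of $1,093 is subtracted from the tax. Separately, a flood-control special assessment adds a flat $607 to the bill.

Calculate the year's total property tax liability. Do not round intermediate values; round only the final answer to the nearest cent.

Assessed value = $1,604,812 × 0.274 = $439,718.488
Brackenridge Township: $439,718.488 × 0.0068 = $2,990.0857184
Cloverhill County: $439,718.488 × 0.0136 = $5,980.1714368
Pellston School District: $439,718.488 × 0.02688 = $11,819.63295744
Levies subtotal = $20,789.89011264
After credit = $20,789.89011264 − $1,093 = $19,696.89011264
Total = $19,696.89011264 + $607 = $20,303.89011264

$20,303.89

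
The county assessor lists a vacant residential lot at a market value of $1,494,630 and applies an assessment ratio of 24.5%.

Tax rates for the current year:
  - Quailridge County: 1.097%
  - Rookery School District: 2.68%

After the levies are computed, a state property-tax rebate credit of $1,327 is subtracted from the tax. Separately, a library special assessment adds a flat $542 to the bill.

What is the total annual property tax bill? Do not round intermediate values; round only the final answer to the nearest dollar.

$13,046

Assessed value = $1,494,630 × 0.245 = $366,184.35
Quailridge County: $366,184.35 × 0.01097 = $4,017.0423195
Rookery School District: $366,184.35 × 0.0268 = $9,813.74058
Levies subtotal = $13,830.7828995
After credit = $13,830.7828995 − $1,327 = $12,503.7828995
Total = $12,503.7828995 + $542 = $13,045.7828995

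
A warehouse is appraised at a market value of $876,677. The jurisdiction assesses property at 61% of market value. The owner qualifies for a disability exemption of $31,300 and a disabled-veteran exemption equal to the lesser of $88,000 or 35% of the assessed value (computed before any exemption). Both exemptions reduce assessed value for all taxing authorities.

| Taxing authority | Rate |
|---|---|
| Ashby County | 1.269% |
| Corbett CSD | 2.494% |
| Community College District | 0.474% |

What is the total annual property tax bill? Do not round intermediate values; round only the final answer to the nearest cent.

Assessed value = $876,677 × 0.61 = $534,772.97
Disabled-veteran exemption = min($88,000, 35% × $534,772.97) = min($88,000, $187,170.5395) = $88,000 (dollar cap binds)
Taxable value = $534,772.97 − $31,300 − $88,000 = $415,472.97
Ashby County: $415,472.97 × 0.01269 = $5,272.3519893
Corbett CSD: $415,472.97 × 0.02494 = $10,361.8958718
Community College District: $415,472.97 × 0.00474 = $1,969.3418778
Total = $17,603.5897389

$17,603.59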